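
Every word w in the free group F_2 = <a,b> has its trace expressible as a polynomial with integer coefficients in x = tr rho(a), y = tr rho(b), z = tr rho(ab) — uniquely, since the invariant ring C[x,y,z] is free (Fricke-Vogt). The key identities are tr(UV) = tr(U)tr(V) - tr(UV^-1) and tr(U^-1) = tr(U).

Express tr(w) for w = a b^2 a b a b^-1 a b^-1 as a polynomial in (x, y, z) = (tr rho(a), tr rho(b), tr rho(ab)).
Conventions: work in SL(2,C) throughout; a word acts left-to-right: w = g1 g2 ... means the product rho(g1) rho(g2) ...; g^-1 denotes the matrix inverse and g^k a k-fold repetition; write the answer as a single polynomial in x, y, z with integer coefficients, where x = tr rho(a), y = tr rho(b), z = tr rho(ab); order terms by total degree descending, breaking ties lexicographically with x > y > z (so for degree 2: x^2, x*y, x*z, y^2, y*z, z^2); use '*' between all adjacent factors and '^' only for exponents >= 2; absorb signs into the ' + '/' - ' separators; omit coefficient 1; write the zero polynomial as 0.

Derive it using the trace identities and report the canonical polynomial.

x^2*y^3*z^2 - x^3*y^2*z - x*y^4*z - 2*x*y^2*z^3 + 2*x^2*y*z^2 + y^3*z^2 + y*z^4 + 3*x*y^2*z - x*z^3 - x^2*y - 4*y*z^2 + 2*x*z + y

tr(b a b a) = tr(b a) tr(b a) - tr(1) = z^2 - 2
tr(b a b) = tr(b) tr(a b) - tr(a) = y*z - x
tr(a b a^2 b) = tr(a) tr(b a b a) - tr(b a b) = x*z^2 - y*z - x
tr(a b a) = tr(a) tr(b a) - tr(b) = x*z - y
tr(a b a^2) = tr(a) tr(a b a) - tr(a b) = x^2*z - x*y - z
tr(a b^2 a b a) = tr(b) tr(a b a^2 b) - tr(a b a^2) = x*y*z^2 - x^2*z - y^2*z + z
tr(a b^2 a b) = tr(b) tr(a b a b) - tr(a b a) = y*z^2 - x*z - y
tr(a^2 b^2 a b a) = tr(a) tr(a b^2 a b a) - tr(a b^2 a b) = x^2*y*z^2 - x^3*z - x*y^2*z - y*z^2 + 2*x*z + y
tr(a b a b a b) = tr(b a b a) tr(b a) - tr(a b) = z^3 - 3*z
tr(b^2 a b a b a) = tr(b) tr(a b a b a b) - tr(a b a b a) = y*z^3 - x*z^2 - 2*y*z + x
tr(b^2 a b a b) = tr(b) tr(b a b a b) - tr(b a b a) = y^2*z^2 - x*y*z - y^2 - z^2 + 2
tr(a^2 b^2 a b a b) = tr(a) tr(b^2 a b a b a) - tr(b^2 a b a b) = x*y*z^3 - x^2*z^2 - y^2*z^2 - x*y*z + x^2 + y^2 + z^2 - 2
tr(a b^2 a b a b^-1 a) = tr(a^2 b^2 a b a) tr(b) - tr(a^2 b^2 a b a b) = x^2*y^2*z^2 - x^3*y*z - x*y^3*z - x*y*z^3 + x^2*z^2 + 3*x*y*z - x^2 - z^2 + 2
tr(a b a^2 b a b) = tr(a) tr(b a b a b a) - tr(b a b a b) = x*z^3 - y*z^2 - 2*x*z + y
tr(a^2) = tr(a) tr(a) - tr(1) = x^2 - 2
tr(b a^2 b) = tr(b) tr(a^2 b) - tr(a^2) = x*y*z - x^2 - y^2 + 2
tr(a b a^2 b a) = tr(a) tr(b a^2 b a) - tr(b a^2 b) = x^2*z^2 - 2*x*y*z + y^2 - 2
tr(a b a b^2 a b a) = tr(b) tr(a b a^2 b a b) - tr(a b a^2 b a) = x*y*z^3 - x^2*z^2 - y^2*z^2 + 2
tr(a b a b a b a b) = tr(a b) tr(a b a b a b) - tr(a^-1 b^-1 a^-1 b^-1) = z^4 - 4*z^2 + 2
tr(a b a b^2 a b a b) = tr(b) tr(a b a b a b a b) - tr(a b a b a b a) = y*z^4 - x*z^3 - 3*y*z^2 + 2*x*z + y
tr(a b^2 a b a b^-1 a b) = tr(a b a b^2 a b a) tr(b) - tr(a b a b^2 a b a b) = x*y^2*z^3 - x^2*y*z^2 - y^3*z^2 - y*z^4 + x*z^3 + 3*y*z^2 - 2*x*z + y
tr(a b^2 a b a b^-1 a b^-1) = tr(a b^2 a b a b^-1 a) tr(b) - tr(a b^2 a b a b^-1 a b) = x^2*y^3*z^2 - x^3*y^2*z - x*y^4*z - 2*x*y^2*z^3 + 2*x^2*y*z^2 + y^3*z^2 + y*z^4 + 3*x*y^2*z - x*z^3 - x^2*y - 4*y*z^2 + 2*x*z + y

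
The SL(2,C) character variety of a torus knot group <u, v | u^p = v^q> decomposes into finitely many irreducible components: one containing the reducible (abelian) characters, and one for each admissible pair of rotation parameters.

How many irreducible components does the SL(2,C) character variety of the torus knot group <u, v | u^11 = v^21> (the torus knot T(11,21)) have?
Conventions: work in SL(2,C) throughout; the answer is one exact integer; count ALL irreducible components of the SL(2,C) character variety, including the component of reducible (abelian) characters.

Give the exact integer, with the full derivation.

101

For T(11,21): irreducibility forces the central element u^11 = v^21 to one of +I, -I.
On an irreducible component, tr(u) is locked at 2*cos(pi*alpha/11) for some alpha in 1..10, and tr(v) at 2*cos(pi*beta/21) for some beta in 1..20.
The two central values (-1)^alpha I and (-1)^beta I must be the same matrix, so alpha and beta share a parity.
Enumerate parity-matched pairs: 5*10 odd-odd plus 5*10 even-even gives 100.
components with irreducible characters: 100; plus the single component of reducible (abelian) characters: total 101.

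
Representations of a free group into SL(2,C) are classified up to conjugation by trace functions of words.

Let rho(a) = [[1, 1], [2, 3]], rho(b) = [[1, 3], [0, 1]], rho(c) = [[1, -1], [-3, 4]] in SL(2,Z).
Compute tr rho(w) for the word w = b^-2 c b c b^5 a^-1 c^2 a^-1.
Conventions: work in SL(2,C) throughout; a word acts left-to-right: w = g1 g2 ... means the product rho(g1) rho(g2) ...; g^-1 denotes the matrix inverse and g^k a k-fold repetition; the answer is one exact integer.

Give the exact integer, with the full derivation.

rho(b^-1) = [[1, -3], [0, 1]]
... * rho(b^-1) = [[1, -3], [0, 1]]  ->  [[1, -6], [0, 1]]
... * rho(c) = [[1, -1], [-3, 4]]  ->  [[19, -25], [-3, 4]]
... * rho(b) = [[1, 3], [0, 1]]  ->  [[19, 32], [-3, -5]]
... * rho(c) = [[1, -1], [-3, 4]]  ->  [[-77, 109], [12, -17]]
... * rho(b) = [[1, 3], [0, 1]]  ->  [[-77, -122], [12, 19]]
... * rho(b) = [[1, 3], [0, 1]]  ->  [[-77, -353], [12, 55]]
... * rho(b) = [[1, 3], [0, 1]]  ->  [[-77, -584], [12, 91]]
... * rho(b) = [[1, 3], [0, 1]]  ->  [[-77, -815], [12, 127]]
... * rho(b) = [[1, 3], [0, 1]]  ->  [[-77, -1046], [12, 163]]
... * rho(a^-1) = [[3, -1], [-2, 1]]  ->  [[1861, -969], [-290, 151]]
... * rho(c) = [[1, -1], [-3, 4]]  ->  [[4768, -5737], [-743, 894]]
... * rho(c) = [[1, -1], [-3, 4]]  ->  [[21979, -27716], [-3425, 4319]]
... * rho(a^-1) = [[3, -1], [-2, 1]]  ->  [[121369, -49695], [-18913, 7744]]
tr = 121369 + 7744 = 129113

129113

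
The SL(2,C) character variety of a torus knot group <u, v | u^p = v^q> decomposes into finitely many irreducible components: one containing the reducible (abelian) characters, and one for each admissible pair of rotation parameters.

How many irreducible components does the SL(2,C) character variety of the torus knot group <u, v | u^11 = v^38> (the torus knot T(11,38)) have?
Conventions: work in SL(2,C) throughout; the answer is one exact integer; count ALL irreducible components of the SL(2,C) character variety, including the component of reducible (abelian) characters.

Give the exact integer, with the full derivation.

In the torus knot group T(11,38), u^11 = v^38 is central, so an irreducible representation sends it to +I or -I (Schur).
So on each irreducible component the traces are pinned: tr(u) = 2*cos(pi*alpha/11) with 1 <= alpha <= 10, tr(v) = 2*cos(pi*beta/38) with 1 <= beta <= 37.
Consistency of u^11 = (-1)^alpha I with v^38 = (-1)^beta I forces alpha = beta (mod 2).
Counting: 5 odd alphas x 19 odd betas + 5 even alphas x 18 even betas = 95 + 90 = 185.
That is 185 components of irreducible characters, and with the reducible (abelian) component the total is 186.

186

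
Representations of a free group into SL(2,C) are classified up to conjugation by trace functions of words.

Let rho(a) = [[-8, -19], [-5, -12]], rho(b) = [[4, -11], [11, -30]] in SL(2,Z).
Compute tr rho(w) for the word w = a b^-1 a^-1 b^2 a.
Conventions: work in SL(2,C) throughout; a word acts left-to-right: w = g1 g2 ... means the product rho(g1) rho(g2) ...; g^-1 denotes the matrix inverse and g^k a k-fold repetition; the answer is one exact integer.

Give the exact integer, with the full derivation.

rho(a) = [[-8, -19], [-5, -12]]
... * rho(b^-1) = [[-30, 11], [-11, 4]]  ->  [[449, -164], [282, -103]]
... * rho(a^-1) = [[-12, 19], [5, -8]]  ->  [[-6208, 9843], [-3899, 6182]]
... * rho(b) = [[4, -11], [11, -30]]  ->  [[83441, -227002], [52406, -142571]]
... * rho(b) = [[4, -11], [11, -30]]  ->  [[-2163258, 5892209], [-1358657, 3700664]]
... * rho(a) = [[-8, -19], [-5, -12]]  ->  [[-12154981, -29604606], [-7634064, -18593485]]
tr = -12154981 + -18593485 = -30748466

-30748466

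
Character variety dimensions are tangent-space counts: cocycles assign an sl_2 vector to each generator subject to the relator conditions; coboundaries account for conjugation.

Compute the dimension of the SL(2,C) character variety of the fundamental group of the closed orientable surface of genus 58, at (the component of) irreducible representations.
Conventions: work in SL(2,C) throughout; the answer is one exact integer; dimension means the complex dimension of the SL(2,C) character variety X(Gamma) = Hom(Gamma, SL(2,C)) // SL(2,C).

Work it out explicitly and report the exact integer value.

Gamma = pi_1(Sigma_58) = < a_1, b_1, ..., a_58, b_58 | prod [a_i, b_i] > has 2g = 116 generators and 1 relator.
Unconstrained cocycle data is one sl_2 vector per generator (348 dimensions), cut by the relator condition d_2(z) = 0.
H^2 = coker(d_2) is dual to H^0 = 0 at irreducible rho (Poincare duality), so d_2 is onto: dim Z^1 = 345.
Coboundaries contribute dim B^1 = 3 (injective at irreducible rho).
dim H^1 = 345 - 3 = 342 = dim X.

342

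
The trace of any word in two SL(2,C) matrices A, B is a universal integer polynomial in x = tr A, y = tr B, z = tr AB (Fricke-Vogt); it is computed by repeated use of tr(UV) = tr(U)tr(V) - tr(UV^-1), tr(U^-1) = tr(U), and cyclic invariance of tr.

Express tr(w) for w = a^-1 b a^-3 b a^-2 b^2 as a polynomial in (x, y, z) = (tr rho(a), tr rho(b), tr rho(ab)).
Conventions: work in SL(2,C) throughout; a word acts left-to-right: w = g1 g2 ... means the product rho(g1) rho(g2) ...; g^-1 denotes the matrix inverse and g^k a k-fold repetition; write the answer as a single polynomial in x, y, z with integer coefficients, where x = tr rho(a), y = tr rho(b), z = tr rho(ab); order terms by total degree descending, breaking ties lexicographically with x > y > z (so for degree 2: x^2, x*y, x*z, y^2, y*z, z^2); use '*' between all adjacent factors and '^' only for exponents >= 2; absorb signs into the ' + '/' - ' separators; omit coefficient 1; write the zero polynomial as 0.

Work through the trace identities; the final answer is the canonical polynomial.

x^6*y^4 - 3*x^5*y^3*z - x^6*y^2 - 3*x^4*y^4 + 3*x^4*y^2*z^2 + 2*x^5*y*z + 7*x^3*y^3*z - x^3*y*z^3 + 3*x^4*y^2 - x^4*z^2 + 2*x^2*y^4 - 5*x^2*y^2*z^2 - 5*x^3*y*z - 3*x*y^3*z + x*y*z^3 - 2*x^2*y^2 + 2*x^2*z^2 + y^2*z^2 + 3*x*y*z - y^2 - z^2 + 2

tr(b^2) = tr(b) * tr(b) - tr(1) = y^2 - 2
so tr(b^3) = tr(b) * tr(b^2) - tr(b) = y^3 - 3*y
so tr(b^4) = tr(b) * tr(b^3) - tr(b^2) = y^4 - 4*y^2 + 2
tr(a b^2) = tr(b) * tr(a b) - tr(a) = y*z - x
reduce: tr(a b^3) = tr(b) * tr(a b^2) - tr(a b) = y^2*z - x*y - z
reduce: tr(b^4 a) = tr(b) * tr(a b^3) - tr(a b^2) = y^3*z - x*y^2 - 2*y*z + x
reduce: tr(b a^-1 b^3) = tr(b^4) * tr(a) - tr(b^4 a) = x*y^4 - y^3*z - 3*x*y^2 + 2*y*z + x
reduce: tr(a b a b) = tr(a b) * tr(a b) - tr(1)   [split at repeated a] = z^2 - 2
tr(a b a) = tr(a) * tr(b a) - tr(b) = x*z - y
tr(b a b a b) = tr(b) * tr(a b a b) - tr(a b a) = y*z^2 - x*z - y
tr(b^3 a b a) = tr(b) * tr(b a b a b) - tr(b a b a) = y^2*z^2 - x*y*z - y^2 - z^2 + 2
reduce: tr(b a^-1 b^3 a) = tr(b^3 a b) * tr(a) - tr(b^3 a b a) = x*y^3*z - x^2*y^2 - y^2*z^2 - x*y*z + x^2 + y^2 + z^2 - 2
so tr(b^3 a^-1 b a^-1) = tr(b a^-1 b^3) * tr(a) - tr(b a^-1 b^3 a) = x^2*y^4 - 2*x*y^3*z - 2*x^2*y^2 + y^2*z^2 + 3*x*y*z - y^2 - z^2 + 2
reduce: tr(b^2 a^-1 b a^-2 b) = tr(b^3 a^-1 b a^-1) * tr(a) - tr(b^3 a^-1 b) = x^3*y^4 - 2*x^2*y^3*z - 2*x^3*y^2 - x*y^4 + x*y^2*z^2 + 3*x^2*y*z + y^3*z + 2*x*y^2 - x*z^2 - 2*y*z + x
tr(b a^-1 b a b^2) = tr(b a b^3) * tr(a) - tr(b a b^3 a) = x*y^3*z - x^2*y^2 - y^2*z^2 - x*y*z + x^2 + y^2 + z^2 - 2
so tr(a b^2 a) = tr(a) * tr(b^2 a) - tr(b^2) = x*y*z - x^2 - y^2 + 2
so tr(b a b^2 a b) = tr(b) * tr(a b^2 a b) - tr(a b^2 a) = y^2*z^2 - 2*x*y*z + x^2 - 2
reduce: tr(a b a b a b) = tr(a b a b) * tr(a b) - tr(b a)   [split at repeated a] = z^3 - 3*z
tr(a b a b a) = tr(a) * tr(b a b a) - tr(b a b) = x*z^2 - y*z - x
so tr(b a b^2 a b a) = tr(b) * tr(a b a b a b) - tr(a b a b a) = y*z^3 - x*z^2 - 2*y*z + x
tr(b a^-1 b a b^2 a) = tr(b a b^2 a b) * tr(a) - tr(b a b^2 a b a) = x*y^2*z^2 - 2*x^2*y*z - y*z^3 + x^3 + x*z^2 + 2*y*z - 3*x
reduce: tr(a^-1 b a b^2 a^-1 b) = tr(b a^-1 b a b^2) * tr(a) - tr(b a^-1 b a b^2 a) = x^2*y^3*z - x^3*y^2 - 2*x*y^2*z^2 + x^2*y*z + y*z^3 + x*y^2 - 2*y*z + x
tr(b a b^2 a^-1 b) = tr(b^2 a b^2) * tr(a) - tr(b^2 a b^2 a) = x*y^3*z - x^2*y^2 - y^2*z^2 + 2
tr(b^2 a^-1 b a^-2 b a) = tr(a^-1 b a b^2 a^-1 b) * tr(a) - tr(a^-1 b a b^2 a^-1 b a) = x^3*y^3*z - x^4*y^2 - 2*x^2*y^2*z^2 + x^3*y*z - x*y^3*z + x*y*z^3 + 2*x^2*y^2 + y^2*z^2 - 2*x*y*z + x^2 - 2
reduce: tr(b^2 a^-1 b a^-2 b a^-1) = tr(b^2 a^-1 b a^-2 b) * tr(a) - tr(b^2 a^-1 b a^-2 b a) = x^4*y^4 - 3*x^3*y^3*z - x^4*y^2 - x^2*y^4 + 3*x^2*y^2*z^2 + 2*x^3*y*z + 2*x*y^3*z - x*y*z^3 - x^2*z^2 - y^2*z^2 + 2
tr(a^-1 b a^-2 b^2 a^-1 b a^-1) = tr(b^2 a^-1 b a^-2 b a^-1) * tr(a) - tr(b^2 a^-1 b a^-2 b) = x^5*y^4 - 3*x^4*y^3*z - x^5*y^2 - 2*x^3*y^4 + 3*x^3*y^2*z^2 + 2*x^4*y*z + 4*x^2*y^3*z - x^2*y*z^3 + 2*x^3*y^2 - x^3*z^2 + x*y^4 - 2*x*y^2*z^2 - 3*x^2*y*z - y^3*z - 2*x*y^2 + x*z^2 + 2*y*z + x
tr(a^-1 b^2 a b a^-1 b) = tr(b^2 a b a^-1 b) * tr(a) - tr(b^2 a b a^-1 b a) = x^2*y^3*z - x^3*y^2 - 2*x*y^2*z^2 + x^2*y*z + y*z^3 + x*y^2 - 2*y*z + x
tr(b a^-1 b a^-2 b^2 a) = tr(a^-1 b^2 a b a^-1 b) * tr(a) - tr(a^-1 b^2 a b a^-1 b a) = x^3*y^3*z - x^4*y^2 - 2*x^2*y^2*z^2 + x^3*y*z - x*y^3*z + x*y*z^3 + 2*x^2*y^2 + y^2*z^2 - x*y*z - y^2 - z^2 + 2
so tr(a^-1 b a^-2 b^2 a^-1 b) = tr(b a^-1 b a^-2 b^2) * tr(a) - tr(b a^-1 b a^-2 b^2 a) = x^4*y^4 - 3*x^3*y^3*z - x^4*y^2 - x^2*y^4 + 3*x^2*y^2*z^2 + 2*x^3*y*z + 2*x*y^3*z - x*y*z^3 - x^2*z^2 - y^2*z^2 - x*y*z + x^2 + y^2 + z^2 - 2
tr(a^-1 b a^-3 b a^-2 b^2) = tr(a^-1 b a^-2 b^2 a^-1 b a^-1) * tr(a) - tr(a^-1 b a^-2 b^2 a^-1 b) = x^6*y^4 - 3*x^5*y^3*z - x^6*y^2 - 3*x^4*y^4 + 3*x^4*y^2*z^2 + 2*x^5*y*z + 7*x^3*y^3*z - x^3*y*z^3 + 3*x^4*y^2 - x^4*z^2 + 2*x^2*y^4 - 5*x^2*y^2*z^2 - 5*x^3*y*z - 3*x*y^3*z + x*y*z^3 - 2*x^2*y^2 + 2*x^2*z^2 + y^2*z^2 + 3*x*y*z - y^2 - z^2 + 2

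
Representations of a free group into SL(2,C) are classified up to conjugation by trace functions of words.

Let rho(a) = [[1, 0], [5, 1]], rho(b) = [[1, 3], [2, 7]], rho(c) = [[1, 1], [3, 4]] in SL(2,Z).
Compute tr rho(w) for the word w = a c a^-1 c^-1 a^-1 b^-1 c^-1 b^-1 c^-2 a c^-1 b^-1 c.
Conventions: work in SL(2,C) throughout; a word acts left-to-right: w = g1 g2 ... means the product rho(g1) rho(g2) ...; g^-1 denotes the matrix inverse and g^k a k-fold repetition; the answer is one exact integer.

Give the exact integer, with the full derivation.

-7952670

rho(a) = [[1, 0], [5, 1]]
... * rho(c) = [[1, 1], [3, 4]]  ->  [[1, 1], [8, 9]]
... * rho(a^-1) = [[1, 0], [-5, 1]]  ->  [[-4, 1], [-37, 9]]
... * rho(c^-1) = [[4, -1], [-3, 1]]  ->  [[-19, 5], [-175, 46]]
... * rho(a^-1) = [[1, 0], [-5, 1]]  ->  [[-44, 5], [-405, 46]]
... * rho(b^-1) = [[7, -3], [-2, 1]]  ->  [[-318, 137], [-2927, 1261]]
... * rho(c^-1) = [[4, -1], [-3, 1]]  ->  [[-1683, 455], [-15491, 4188]]
... * rho(b^-1) = [[7, -3], [-2, 1]]  ->  [[-12691, 5504], [-116813, 50661]]
... * rho(c^-1) = [[4, -1], [-3, 1]]  ->  [[-67276, 18195], [-619235, 167474]]
... * rho(c^-1) = [[4, -1], [-3, 1]]  ->  [[-323689, 85471], [-2979362, 786709]]
... * rho(a) = [[1, 0], [5, 1]]  ->  [[103666, 85471], [954183, 786709]]
... * rho(c^-1) = [[4, -1], [-3, 1]]  ->  [[158251, -18195], [1456605, -167474]]
... * rho(b^-1) = [[7, -3], [-2, 1]]  ->  [[1144147, -492948], [10531183, -4537289]]
... * rho(c) = [[1, 1], [3, 4]]  ->  [[-334697, -827645], [-3080684, -7617973]]
tr = -334697 + -7617973 = -7952670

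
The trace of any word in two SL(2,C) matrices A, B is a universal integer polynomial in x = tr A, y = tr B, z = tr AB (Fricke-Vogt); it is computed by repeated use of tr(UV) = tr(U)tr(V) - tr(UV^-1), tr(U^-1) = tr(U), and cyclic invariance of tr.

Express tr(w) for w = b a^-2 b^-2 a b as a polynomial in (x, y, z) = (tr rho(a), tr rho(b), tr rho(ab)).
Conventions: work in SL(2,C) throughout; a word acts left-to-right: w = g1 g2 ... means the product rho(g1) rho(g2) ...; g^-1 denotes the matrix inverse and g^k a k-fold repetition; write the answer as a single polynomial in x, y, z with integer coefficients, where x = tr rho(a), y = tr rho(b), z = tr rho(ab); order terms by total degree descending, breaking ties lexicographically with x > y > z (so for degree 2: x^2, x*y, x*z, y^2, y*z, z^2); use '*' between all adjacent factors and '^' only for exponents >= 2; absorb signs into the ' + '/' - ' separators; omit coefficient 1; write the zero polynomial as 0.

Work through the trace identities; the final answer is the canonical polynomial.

trace(b^2) = trace(b) trace(b) - trace(1) = y^2 - 2
trace(b^2 a) = trace(b) trace(a b) - trace(a) = y*z - x
trace(b^2 a^-1) = trace(b^2) trace(a) - trace(b^2 a) = x*y^2 - y*z - x
trace(b a b^2) = trace(b) trace(a b^2) - trace(a b) = y^2*z - x*y - z
trace(a b a b) = trace(a b) trace(a b) - trace(1)   [split at repeated a] = z^2 - 2
use: trace(a b a) = trace(a) trace(b a) - trace(b) = x*z - y
apply: trace(b a b^2 a) = trace(b) trace(a b a b) - trace(a b a) = y*z^2 - x*z - y
trace(a^-1 b a b^2) = trace(b a b^2) trace(a) - trace(b a b^2 a) = x*y^2*z - x^2*y - y*z^2 + y
use: trace(a b^2 a^-2 b) = trace(a^-1 b a b^2) trace(a) - trace(a^-1 b a b^2 a) = x^2*y^2*z - x^3*y - x*y*z^2 - y^2*z + 2*x*y + z
trace(b^-1 a b^2 a^-2) = trace(a b^2 a^-2) trace(b) - trace(a b^2 a^-2 b) = -x^2*y^2*z + x^3*y + x*y^3 + x*y*z^2 - 3*x*y - z
use: trace(b a^-2 b^-2 a b) = trace(b^-1 a b^2 a^-2) trace(b) - trace(b^-1 a b^2 a^-2 b) = -x^2*y^3*z + x^3*y^2 + x*y^4 + x*y^2*z^2 - 4*x*y^2 + x

-x^2*y^3*z + x^3*y^2 + x*y^4 + x*y^2*z^2 - 4*x*y^2 + x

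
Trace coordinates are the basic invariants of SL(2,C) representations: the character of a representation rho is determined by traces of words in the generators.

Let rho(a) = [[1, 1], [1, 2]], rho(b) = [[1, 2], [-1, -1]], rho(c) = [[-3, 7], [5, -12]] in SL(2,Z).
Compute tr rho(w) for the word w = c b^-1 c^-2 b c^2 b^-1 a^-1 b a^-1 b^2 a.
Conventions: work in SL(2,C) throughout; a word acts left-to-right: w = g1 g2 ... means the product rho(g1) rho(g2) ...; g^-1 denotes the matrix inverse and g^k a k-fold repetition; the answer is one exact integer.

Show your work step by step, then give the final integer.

1218390

rho(c) = [[-3, 7], [5, -12]]
... * rho(b^-1) = [[-1, -2], [1, 1]]  ->  [[10, 13], [-17, -22]]
... * rho(c^-1) = [[-12, -7], [-5, -3]]  ->  [[-185, -109], [314, 185]]
... * rho(c^-1) = [[-12, -7], [-5, -3]]  ->  [[2765, 1622], [-4693, -2753]]
... * rho(b) = [[1, 2], [-1, -1]]  ->  [[1143, 3908], [-1940, -6633]]
... * rho(c) = [[-3, 7], [5, -12]]  ->  [[16111, -38895], [-27345, 66016]]
... * rho(c) = [[-3, 7], [5, -12]]  ->  [[-242808, 579517], [412115, -983607]]
... * rho(b^-1) = [[-1, -2], [1, 1]]  ->  [[822325, 1065133], [-1395722, -1807837]]
... * rho(a^-1) = [[2, -1], [-1, 1]]  ->  [[579517, 242808], [-983607, -412115]]
... * rho(b) = [[1, 2], [-1, -1]]  ->  [[336709, 916226], [-571492, -1555099]]
... * rho(a^-1) = [[2, -1], [-1, 1]]  ->  [[-242808, 579517], [412115, -983607]]
... * rho(b) = [[1, 2], [-1, -1]]  ->  [[-822325, -1065133], [1395722, 1807837]]
... * rho(b) = [[1, 2], [-1, -1]]  ->  [[242808, -579517], [-412115, 983607]]
... * rho(a) = [[1, 1], [1, 2]]  ->  [[-336709, -916226], [571492, 1555099]]
tr = -336709 + 1555099 = 1218390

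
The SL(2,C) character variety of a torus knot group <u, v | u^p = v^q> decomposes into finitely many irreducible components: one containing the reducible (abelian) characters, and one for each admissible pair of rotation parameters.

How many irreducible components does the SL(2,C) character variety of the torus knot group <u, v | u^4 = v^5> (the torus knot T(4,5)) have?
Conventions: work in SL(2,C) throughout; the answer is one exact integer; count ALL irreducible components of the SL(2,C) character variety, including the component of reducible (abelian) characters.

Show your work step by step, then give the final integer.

For T(4,5): irreducibility forces the central element u^4 = v^5 to one of +I, -I.
This locks tr(u) to 2*cos(pi*alpha/4), alpha in 1..3, and tr(v) to 2*cos(pi*beta/5), beta in 1..4, on each component of irreducible characters.
Consistency of u^4 = (-1)^alpha I with v^5 = (-1)^beta I forces alpha = beta (mod 2).
count pairs: odd alpha (2 choices) x odd beta (2), plus even alpha (1) x even beta (2): 2*2 + 1*2 = 6.
components with irreducible characters: 6; plus the single component of reducible (abelian) characters: total 7.

7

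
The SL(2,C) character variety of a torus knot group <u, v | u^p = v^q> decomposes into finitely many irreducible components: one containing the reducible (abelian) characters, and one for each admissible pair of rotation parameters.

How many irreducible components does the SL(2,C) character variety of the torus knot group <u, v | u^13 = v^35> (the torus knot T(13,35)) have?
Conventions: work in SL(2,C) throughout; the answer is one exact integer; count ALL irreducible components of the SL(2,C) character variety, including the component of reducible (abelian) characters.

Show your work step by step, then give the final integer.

205

Gamma = < u, v | u^13 = v^35 > (torus knot T(13,35)); the central element u^13 = v^35 acts as +I or -I in any irreducible SL(2,C) representation.
On an irreducible component, tr(u) is locked at 2*cos(pi*alpha/13) for some alpha in 1..12, and tr(v) at 2*cos(pi*beta/35) for some beta in 1..34.
The two central values (-1)^alpha I and (-1)^beta I must be the same matrix, so alpha and beta share a parity.
Enumerate parity-matched pairs: 6*17 odd-odd plus 6*17 even-even gives 204.
That is 204 components of irreducible characters, and with the reducible (abelian) component the total is 205.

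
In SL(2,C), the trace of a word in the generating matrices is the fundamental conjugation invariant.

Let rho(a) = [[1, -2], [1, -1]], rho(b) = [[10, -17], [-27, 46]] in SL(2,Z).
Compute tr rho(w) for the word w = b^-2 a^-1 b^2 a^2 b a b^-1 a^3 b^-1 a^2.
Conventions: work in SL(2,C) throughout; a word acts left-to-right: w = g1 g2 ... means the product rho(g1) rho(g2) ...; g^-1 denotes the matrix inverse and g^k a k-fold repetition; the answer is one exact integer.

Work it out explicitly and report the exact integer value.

rho(b^-1) = [[46, 17], [27, 10]]
... * rho(b^-1) = [[46, 17], [27, 10]]  ->  [[2575, 952], [1512, 559]]
... * rho(a^-1) = [[-1, 2], [-1, 1]]  ->  [[-3527, 6102], [-2071, 3583]]
... * rho(b) = [[10, -17], [-27, 46]]  ->  [[-200024, 340651], [-117451, 200025]]
... * rho(b) = [[10, -17], [-27, 46]]  ->  [[-11197817, 19070354], [-6575185, 11197817]]
... * rho(a) = [[1, -2], [1, -1]]  ->  [[7872537, 3325280], [4622632, 1952553]]
... * rho(a) = [[1, -2], [1, -1]]  ->  [[11197817, -19070354], [6575185, -11197817]]
... * rho(b) = [[10, -17], [-27, 46]]  ->  [[626877728, -1067599173], [368092909, -626877727]]
... * rho(a) = [[1, -2], [1, -1]]  ->  [[-440721445, -186156283], [-258784818, -109308091]]
... * rho(b^-1) = [[46, 17], [27, 10]]  ->  [[-25299406111, -9353827395], [-14855420085, -5492422816]]
... * rho(a) = [[1, -2], [1, -1]]  ->  [[-34653233506, 59952639617], [-20347842901, 35203262986]]
... * rho(a) = [[1, -2], [1, -1]]  ->  [[25299406111, 9353827395], [14855420085, 5492422816]]
... * rho(a) = [[1, -2], [1, -1]]  ->  [[34653233506, -59952639617], [20347842901, -35203262986]]
... * rho(b^-1) = [[46, 17], [27, 10]]  ->  [[-24672528383, -10421426568], [-14487327176, -6119300543]]
... * rho(a) = [[1, -2], [1, -1]]  ->  [[-35093954951, 59766483334], [-20606627719, 35093954895]]
... * rho(a) = [[1, -2], [1, -1]]  ->  [[24672528383, 10421426568], [14487327176, 6119300543]]
tr = 24672528383 + 6119300543 = 30791828926

30791828926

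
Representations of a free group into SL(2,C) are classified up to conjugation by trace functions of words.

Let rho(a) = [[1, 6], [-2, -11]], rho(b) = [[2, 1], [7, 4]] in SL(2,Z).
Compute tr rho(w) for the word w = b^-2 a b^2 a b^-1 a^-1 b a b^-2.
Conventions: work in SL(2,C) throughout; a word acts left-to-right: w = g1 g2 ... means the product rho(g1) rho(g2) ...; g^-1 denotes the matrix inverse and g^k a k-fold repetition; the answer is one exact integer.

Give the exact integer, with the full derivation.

-295070

rho(b^-1) = [[4, -1], [-7, 2]]
... * rho(b^-1) = [[4, -1], [-7, 2]]  ->  [[23, -6], [-42, 11]]
... * rho(a) = [[1, 6], [-2, -11]]  ->  [[35, 204], [-64, -373]]
... * rho(b) = [[2, 1], [7, 4]]  ->  [[1498, 851], [-2739, -1556]]
... * rho(b) = [[2, 1], [7, 4]]  ->  [[8953, 4902], [-16370, -8963]]
... * rho(a) = [[1, 6], [-2, -11]]  ->  [[-851, -204], [1556, 373]]
... * rho(b^-1) = [[4, -1], [-7, 2]]  ->  [[-1976, 443], [3613, -810]]
... * rho(a^-1) = [[-11, -6], [2, 1]]  ->  [[22622, 12299], [-41363, -22488]]
... * rho(b) = [[2, 1], [7, 4]]  ->  [[131337, 71818], [-240142, -131315]]
... * rho(a) = [[1, 6], [-2, -11]]  ->  [[-12299, -1976], [22488, 3613]]
... * rho(b^-1) = [[4, -1], [-7, 2]]  ->  [[-35364, 8347], [64661, -15262]]
... * rho(b^-1) = [[4, -1], [-7, 2]]  ->  [[-199885, 52058], [365478, -95185]]
tr = -199885 + -95185 = -295070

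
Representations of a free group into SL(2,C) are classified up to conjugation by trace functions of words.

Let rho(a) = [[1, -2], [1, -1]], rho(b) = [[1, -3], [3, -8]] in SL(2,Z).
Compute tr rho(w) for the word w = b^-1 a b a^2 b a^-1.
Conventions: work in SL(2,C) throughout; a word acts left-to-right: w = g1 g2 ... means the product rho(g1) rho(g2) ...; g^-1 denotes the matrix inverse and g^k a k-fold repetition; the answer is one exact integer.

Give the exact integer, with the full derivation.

rho(b^-1) = [[-8, 3], [-3, 1]]
... * rho(a) = [[1, -2], [1, -1]]  ->  [[-5, 13], [-2, 5]]
... * rho(b) = [[1, -3], [3, -8]]  ->  [[34, -89], [13, -34]]
... * rho(a) = [[1, -2], [1, -1]]  ->  [[-55, 21], [-21, 8]]
... * rho(a) = [[1, -2], [1, -1]]  ->  [[-34, 89], [-13, 34]]
... * rho(b) = [[1, -3], [3, -8]]  ->  [[233, -610], [89, -233]]
... * rho(a^-1) = [[-1, 2], [-1, 1]]  ->  [[377, -144], [144, -55]]
tr = 377 + -55 = 322

322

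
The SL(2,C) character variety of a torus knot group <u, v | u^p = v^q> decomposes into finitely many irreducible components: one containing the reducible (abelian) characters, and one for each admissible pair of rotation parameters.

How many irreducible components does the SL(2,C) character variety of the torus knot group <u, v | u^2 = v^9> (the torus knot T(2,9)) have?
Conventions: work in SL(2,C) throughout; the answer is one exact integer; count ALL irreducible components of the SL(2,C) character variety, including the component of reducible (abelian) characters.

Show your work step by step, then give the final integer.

For T(2,9): irreducibility forces the central element u^2 = v^9 to one of +I, -I.
So on each irreducible component the traces are pinned: tr(u) = 2*cos(pi*alpha/2) with 1 <= alpha <= 1, tr(v) = 2*cos(pi*beta/9) with 1 <= beta <= 8.
Consistency of u^2 = (-1)^alpha I with v^9 = (-1)^beta I forces alpha = beta (mod 2).
Enumerate parity-matched pairs: 1*4 odd-odd plus 0*4 even-even gives 4.
components with irreducible characters: 4; plus the single component of reducible (abelian) characters: total 5.

5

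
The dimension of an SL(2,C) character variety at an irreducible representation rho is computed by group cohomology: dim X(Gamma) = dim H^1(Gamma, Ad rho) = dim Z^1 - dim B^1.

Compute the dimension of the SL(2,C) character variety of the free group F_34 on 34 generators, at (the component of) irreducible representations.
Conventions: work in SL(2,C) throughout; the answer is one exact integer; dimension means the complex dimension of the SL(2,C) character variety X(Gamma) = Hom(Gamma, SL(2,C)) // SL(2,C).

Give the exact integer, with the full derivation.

The free group F_34: 34 generators, no relators.
Z^1(Gamma, Ad rho) = (sl_2)^34: a cocycle is a free choice of one sl_2 vector per generator, so dim Z^1 = 3*34 = 102.
At an irreducible rho the centralizer of the image in sl_2 is 0, so the coboundary map sl_2 -> Z^1 is injective: dim B^1 = 3.
dim H^1 = 102 - 3 = 99, which is dim X.

99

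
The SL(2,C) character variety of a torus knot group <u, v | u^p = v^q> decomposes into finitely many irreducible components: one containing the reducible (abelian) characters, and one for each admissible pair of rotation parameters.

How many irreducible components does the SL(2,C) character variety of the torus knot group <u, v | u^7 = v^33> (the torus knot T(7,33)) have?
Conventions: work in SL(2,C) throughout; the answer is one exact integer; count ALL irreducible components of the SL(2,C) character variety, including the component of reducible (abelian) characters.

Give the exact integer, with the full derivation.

In the torus knot group T(7,33), u^7 = v^33 is central, so an irreducible representation sends it to +I or -I (Schur).
This locks tr(u) to 2*cos(pi*alpha/7), alpha in 1..6, and tr(v) to 2*cos(pi*beta/33), beta in 1..32, on each component of irreducible characters.
Consistency of u^7 = (-1)^alpha I with v^33 = (-1)^beta I forces alpha = beta (mod 2).
count pairs: odd alpha (3 choices) x odd beta (16), plus even alpha (3) x even beta (16): 3*16 + 3*16 = 96.
components with irreducible characters: 96; plus the single component of reducible (abelian) characters: total 97.

97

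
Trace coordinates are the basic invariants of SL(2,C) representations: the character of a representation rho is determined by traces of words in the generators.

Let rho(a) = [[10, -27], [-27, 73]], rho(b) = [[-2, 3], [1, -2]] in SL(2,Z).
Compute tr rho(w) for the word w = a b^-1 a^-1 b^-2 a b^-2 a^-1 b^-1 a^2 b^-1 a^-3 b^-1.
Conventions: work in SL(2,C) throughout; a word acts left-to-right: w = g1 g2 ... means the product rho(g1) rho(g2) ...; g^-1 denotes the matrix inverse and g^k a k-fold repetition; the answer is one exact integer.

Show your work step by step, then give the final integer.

6667657557140716115

rho(a) = [[10, -27], [-27, 73]]
... * rho(b^-1) = [[-2, -3], [-1, -2]]  ->  [[7, 24], [-19, -65]]
... * rho(a^-1) = [[73, 27], [27, 10]]  ->  [[1159, 429], [-3142, -1163]]
... * rho(b^-1) = [[-2, -3], [-1, -2]]  ->  [[-2747, -4335], [7447, 11752]]
... * rho(b^-1) = [[-2, -3], [-1, -2]]  ->  [[9829, 16911], [-26646, -45845]]
... * rho(a) = [[10, -27], [-27, 73]]  ->  [[-358307, 969120], [971355, -2627243]]
... * rho(b^-1) = [[-2, -3], [-1, -2]]  ->  [[-252506, -863319], [684533, 2340421]]
... * rho(b^-1) = [[-2, -3], [-1, -2]]  ->  [[1368331, 2484156], [-3709487, -6734441]]
... * rho(a^-1) = [[73, 27], [27, 10]]  ->  [[166960375, 61786497], [-452622458, -167500559]]
... * rho(b^-1) = [[-2, -3], [-1, -2]]  ->  [[-395707247, -624454119], [1072745475, 1692868492]]
... * rho(a) = [[10, -27], [-27, 73]]  ->  [[12903188743, -34901055018], [-34979994534, 94615272091]]
... * rho(a) = [[10, -27], [-27, 73]]  ->  [[1071360372916, -2896163112375], [-2904412291797, 7851374715061]]
... * rho(b^-1) = [[-2, -3], [-1, -2]]  ->  [[753442366543, 2578245106002], [-2042550131467, -6989512554731]]
... * rho(a^-1) = [[73, 27], [27, 10]]  ->  [[124613910619693, 46125394956681], [-337822998574828, -125043979096919]]
... * rho(a^-1) = [[73, 27], [27, 10]]  ->  [[10342201139067976, 3825829536298521], [-28037266331579257, -10371660752489546]]
... * rho(a^-1) = [[73, 27], [27, 10]]  ->  [[858278080632022315, 317497726117820562], [-2326755282522503503, -860722798477535399]]
... * rho(b^-1) = [[-2, -3], [-1, -2]]  ->  [[-2034053887381865192, -3209829694131708069], [5514233363522542405, 8701711444522581307]]
tr = -2034053887381865192 + 8701711444522581307 = 6667657557140716115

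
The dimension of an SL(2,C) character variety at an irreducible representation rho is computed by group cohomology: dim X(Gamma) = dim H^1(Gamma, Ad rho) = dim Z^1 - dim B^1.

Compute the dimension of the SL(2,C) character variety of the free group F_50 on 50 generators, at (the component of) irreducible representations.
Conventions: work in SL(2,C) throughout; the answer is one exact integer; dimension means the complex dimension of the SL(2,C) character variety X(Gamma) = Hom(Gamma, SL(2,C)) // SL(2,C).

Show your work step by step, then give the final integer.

The free group F_50: 50 generators, no relators.
Z^1(Gamma, Ad rho) = (sl_2)^50: a cocycle is a free choice of one sl_2 vector per generator, so dim Z^1 = 3*50 = 150.
At an irreducible rho the centralizer of the image in sl_2 is 0, so the coboundary map sl_2 -> Z^1 is injective: dim B^1 = 3.
dim H^1 = 150 - 3 = 147, which is dim X.

147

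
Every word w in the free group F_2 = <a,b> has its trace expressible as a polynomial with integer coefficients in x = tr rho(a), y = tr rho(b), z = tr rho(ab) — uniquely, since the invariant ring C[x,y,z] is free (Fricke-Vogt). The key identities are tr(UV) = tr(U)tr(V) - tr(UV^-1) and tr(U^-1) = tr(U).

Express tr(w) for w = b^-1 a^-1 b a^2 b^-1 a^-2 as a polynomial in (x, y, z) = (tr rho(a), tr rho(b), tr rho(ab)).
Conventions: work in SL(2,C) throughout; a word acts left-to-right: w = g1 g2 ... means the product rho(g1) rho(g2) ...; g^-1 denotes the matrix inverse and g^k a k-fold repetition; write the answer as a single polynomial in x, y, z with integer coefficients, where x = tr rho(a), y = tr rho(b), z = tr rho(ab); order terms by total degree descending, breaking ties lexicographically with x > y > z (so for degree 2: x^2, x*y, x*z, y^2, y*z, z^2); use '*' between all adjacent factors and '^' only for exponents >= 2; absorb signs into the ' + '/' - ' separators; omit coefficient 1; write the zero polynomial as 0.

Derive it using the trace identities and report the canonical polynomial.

trace(b a b) = trace(b) * trace(a b) - trace(a) = y*z - x
trace(b a b a) = trace(b a) * trace(b a) - trace(1) = z^2 - 2
reduce: trace(a^-1 b a b) = trace(b a b) * trace(a) - trace(b a b a) = x*y*z - x^2 - z^2 + 2
reduce: trace(b^-1 a^-1 b a) = trace(a^-1 b a) * trace(b) - trace(a^-1 b a b) = -x*y*z + x^2 + y^2 + z^2 - 2
trace(a b a) = trace(a) * trace(b a) - trace(b) = x*z - y
reduce: trace(a^2 b a) = trace(a) * trace(a b a) - trace(a b) = x^2*z - x*y - z
reduce: trace(b a^2 b a) = trace(a) * trace(b a b a) - trace(b a b) = x*z^2 - y*z - x
so trace(a^2) = trace(a) * trace(a) - trace(1) = x^2 - 2
reduce: trace(b a^2 b) = trace(b) * trace(a^2 b) - trace(a^2) = x*y*z - x^2 - y^2 + 2
so trace(a b a^2 b a) = trace(a) * trace(b a^2 b a) - trace(b a^2 b) = x^2*z^2 - 2*x*y*z + y^2 - 2
so trace(b a b a b a) = trace(b a) * trace(b a b a) - trace(b^-1 a^-1) = z^3 - 3*z
trace(b a b a b) = trace(b) * trace(a b a b) - trace(a b a) = y*z^2 - x*z - y
trace(a b a^2 b a b) = trace(a) * trace(b a b a b a) - trace(b a b a b) = x*z^3 - y*z^2 - 2*x*z + y
trace(b a^2 b a b^-1 a) = trace(a b a^2 b a) * trace(b) - trace(a b a^2 b a b) = x^2*y*z^2 - 2*x*y^2*z - x*z^3 + y^3 + y*z^2 + 2*x*z - 3*y
reduce: trace(b^-1 a^-1 b a^2 b a) = trace(b a^2 b a b^-1) * trace(a) - trace(b a^2 b a b^-1 a) = -x^2*y*z^2 + x^3*z + 2*x*y^2*z + x*z^3 - x^2*y - y^3 - y*z^2 - 3*x*z + 3*y
trace(a^-1 b^-1 a^-1 b a^2 b) = trace(b^-1 a^-1 b a^2 b) * trace(a) - trace(b^-1 a^-1 b a^2 b a) = x^2*y*z^2 - x^3*z - 2*x*y^2*z - x*z^3 + x^2*y + y^3 + y*z^2 + 4*x*z - 3*y
trace(a^-1 b^-1 a^-1 b a^2 b^-1) = trace(a^-1 b^-1 a^-1 b a^2) * trace(b) - trace(a^-1 b^-1 a^-1 b a^2 b) = -x^2*y*z^2 + x^3*z + x*y^2*z + x*z^3 - 4*x*z + y
trace(b a^2 b^-1 a) = trace(a b a^2) * trace(b) - trace(a b a^2 b) = x^2*y*z - x*y^2 - x*z^2 + x
trace(a^-1 b a^2 b^-1) = trace(b a^2 b^-1) * trace(a) - trace(b a^2 b^-1 a) = -x^2*y*z + x^3 + x*y^2 + x*z^2 - 3*x
trace(b^-1 a^-1 b a^2 b^-1) = trace(a^-1 b a^2 b^-1) * trace(b) - trace(a^-1 b a^2) = -x^2*y^2*z + x^3*y + x*y^3 + x*y*z^2 - 3*x*y - z
trace(b^-1 a^-1 b a^2 b^-1 a^-2) = trace(a^-1 b^-1 a^-1 b a^2 b^-1) * trace(a) - trace(a^-1 b^-1 a^-1 b a^2 b^-1 a) = -x^3*y*z^2 + x^4*z + 2*x^2*y^2*z + x^2*z^3 - x^3*y - x*y^3 - x*y*z^2 - 4*x^2*z + 4*x*y + z

-x^3*y*z^2 + x^4*z + 2*x^2*y^2*z + x^2*z^3 - x^3*y - x*y^3 - x*y*z^2 - 4*x^2*z + 4*x*y + z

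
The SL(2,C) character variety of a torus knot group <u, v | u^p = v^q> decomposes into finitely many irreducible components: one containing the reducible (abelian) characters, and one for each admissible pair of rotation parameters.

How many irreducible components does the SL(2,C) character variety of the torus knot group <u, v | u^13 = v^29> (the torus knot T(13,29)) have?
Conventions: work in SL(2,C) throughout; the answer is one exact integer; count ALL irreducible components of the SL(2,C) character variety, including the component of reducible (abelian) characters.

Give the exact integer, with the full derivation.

169

Gamma = < u, v | u^13 = v^29 > (torus knot T(13,29)); the central element u^13 = v^29 acts as +I or -I in any irreducible SL(2,C) representation.
On an irreducible component, tr(u) is locked at 2*cos(pi*alpha/13) for some alpha in 1..12, and tr(v) at 2*cos(pi*beta/29) for some beta in 1..28.
The two central values (-1)^alpha I and (-1)^beta I must be the same matrix, so alpha and beta share a parity.
count pairs: odd alpha (6 choices) x odd beta (14), plus even alpha (6) x even beta (14): 6*14 + 6*14 = 168.
That is 168 components of irreducible characters, and with the reducible (abelian) component the total is 169.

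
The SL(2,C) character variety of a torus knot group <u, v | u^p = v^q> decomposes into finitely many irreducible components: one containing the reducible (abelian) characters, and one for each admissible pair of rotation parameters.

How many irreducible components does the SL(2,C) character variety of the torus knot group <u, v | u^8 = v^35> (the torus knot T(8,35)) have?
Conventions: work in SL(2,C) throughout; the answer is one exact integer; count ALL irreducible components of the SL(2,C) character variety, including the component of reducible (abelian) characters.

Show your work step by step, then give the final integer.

Gamma = < u, v | u^8 = v^35 > (torus knot T(8,35)); the central element u^8 = v^35 acts as +I or -I in any irreducible SL(2,C) representation.
On an irreducible component, tr(u) is locked at 2*cos(pi*alpha/8) for some alpha in 1..7, and tr(v) at 2*cos(pi*beta/35) for some beta in 1..34.
u^8 = (-1)^alpha I and v^35 = (-1)^beta I must agree, so alpha and beta have equal parity.
count pairs: odd alpha (4 choices) x odd beta (17), plus even alpha (3) x even beta (17): 4*17 + 3*17 = 119.
That is 119 components of irreducible characters, and with the reducible (abelian) component the total is 120.

120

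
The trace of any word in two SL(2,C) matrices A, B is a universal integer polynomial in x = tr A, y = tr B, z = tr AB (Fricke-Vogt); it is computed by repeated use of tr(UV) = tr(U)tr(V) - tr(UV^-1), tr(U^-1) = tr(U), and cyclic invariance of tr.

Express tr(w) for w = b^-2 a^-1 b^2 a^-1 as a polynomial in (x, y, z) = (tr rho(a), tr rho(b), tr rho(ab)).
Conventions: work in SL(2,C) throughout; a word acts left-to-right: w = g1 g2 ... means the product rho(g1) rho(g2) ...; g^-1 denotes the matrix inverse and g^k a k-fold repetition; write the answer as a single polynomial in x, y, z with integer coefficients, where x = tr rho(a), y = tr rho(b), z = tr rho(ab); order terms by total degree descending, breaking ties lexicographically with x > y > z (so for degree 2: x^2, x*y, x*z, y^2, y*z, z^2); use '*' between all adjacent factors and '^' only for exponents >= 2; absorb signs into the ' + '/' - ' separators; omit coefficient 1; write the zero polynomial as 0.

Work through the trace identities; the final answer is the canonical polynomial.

trace(a^-1 b) = trace(b)*trace(a) - trace(b a) = x*y - z
trace(b^2) = trace(b)*trace(b) - trace(1) = y^2 - 2
trace(b a b) = trace(b)*trace(a b) - trace(a) = y*z - x
trace(b^2 a b) = trace(b)*trace(b a b) - trace(b a) = y^2*z - x*y - z
so trace(a b a b) = trace(a b)*trace(a b) - trace(1) = z^2 - 2
reduce: trace(a b a) = trace(a)*trace(b a) - trace(b) = x*z - y
so trace(b^2 a b a) = trace(b)*trace(a b a b) - trace(a b a) = y*z^2 - x*z - y
trace(a^-1 b^2 a b) = trace(b^2 a b)*trace(a) - trace(b^2 a b a) = x*y^2*z - x^2*y - y*z^2 + y
reduce: trace(b^-1 a^-1 b^2 a) = trace(a^-1 b^2 a)*trace(b) - trace(a^-1 b^2 a b) = -x*y^2*z + x^2*y + y^3 + y*z^2 - 3*y
so trace(a^-1 b^2 a^-1 b^-1) = trace(b^-1 a^-1 b^2)*trace(a) - trace(b^-1 a^-1 b^2 a) = x*y^2*z - y^3 - y*z^2 - x*z + 3*y
trace(b^2 a^-1) = trace(b^2)*trace(a) - trace(b^2 a) = x*y^2 - y*z - x
reduce: trace(a^-1 b^2 a^-1) = trace(b^2 a^-1)*trace(a) - trace(b^2) = x^2*y^2 - x*y*z - x^2 - y^2 + 2
so trace(b^-2 a^-1 b^2 a^-1) = trace(a^-1 b^2 a^-1 b^-1)*trace(b) - trace(a^-1 b^2 a^-1) = x*y^3*z - x^2*y^2 - y^4 - y^2*z^2 + x^2 + 4*y^2 - 2

x*y^3*z - x^2*y^2 - y^4 - y^2*z^2 + x^2 + 4*y^2 - 2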